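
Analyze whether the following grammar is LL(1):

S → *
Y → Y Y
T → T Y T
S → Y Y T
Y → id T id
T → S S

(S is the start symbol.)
No. Predict set conflict for Y: { 'id' }

A grammar is LL(1) if for each non-terminal N with multiple productions, the predict sets of those productions are pairwise disjoint, where PREDICT(N → α) = (FIRST(α) \ {ε}) ∪ (FOLLOW(N) if α ⇒* ε).

Relevant sets:
  FIRST(Y) = { 'id' }
  FIRST(T) = { '*', 'id' }
  FIRST(S) = { '*', 'id' }

For S:
  PREDICT(S → '*') = { '*' }
  PREDICT(S → Y Y T) = { 'id' }
For Y:
  PREDICT(Y → Y Y) = { 'id' }
  PREDICT(Y → id T id) = { 'id' }
For T:
  PREDICT(T → T Y T) = { '*', 'id' }
  PREDICT(T → S S) = { '*', 'id' }

Conflict found: Predict set conflict for Y: { 'id' }
The grammar is NOT LL(1).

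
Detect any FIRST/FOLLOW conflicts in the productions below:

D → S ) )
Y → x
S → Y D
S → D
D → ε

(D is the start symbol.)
A FIRST/FOLLOW conflict occurs when a non-terminal N has a nullable alternative N → β (β ⇒* ε) and another alternative N → α with FIRST(α) ∩ FOLLOW(N) ≠ ∅: on such a lookahead the parser cannot decide between expanding α and letting N vanish via β.

Nullable non-terminals: D, S.
FIRST sets used below: FIRST(S) = { ')', 'x', ε }, FIRST(Y) = { 'x' }, FIRST(D) = { ')', 'x', ε }

D: nullable alternative(s) D → ε; FOLLOW(D) = { $, ')' }
  D → S ) ): FIRST \ {ε} = { ')', 'x' } — overlaps FOLLOW(D) on { ')' }: CONFLICT
  D → ε: FIRST \ {ε} = { } — this is the only nullable alternative, skip

S: nullable alternative(s) S → D; FOLLOW(S) = { ')' }
  S → Y D: FIRST \ {ε} = { 'x' } — disjoint from FOLLOW(S)
  S → D: FIRST \ {ε} = { ')', 'x' } — this is the only nullable alternative, skip

Y has no nullable alternative, so no FIRST/FOLLOW check is needed there.

So the grammar has 1 FIRST/FOLLOW conflict (marked CONFLICT above).

Answer: Yes. D → S ')' ')' with FOLLOW(D) on { ')' }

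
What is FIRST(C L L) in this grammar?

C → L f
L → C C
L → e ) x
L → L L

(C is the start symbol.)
{ 'e' }

FIRST sets of the non-terminals involved (from the grammar, by fixed-point iteration):
  FIRST(C) = { 'e' }

To compute FIRST(C L L), process the symbols left to right:
Symbol C is a non-terminal. Add FIRST(C) \ {ε} = { 'e' }
C is not nullable (ε ∉ FIRST(C)), so stop here.
FIRST(C L L) = { 'e' }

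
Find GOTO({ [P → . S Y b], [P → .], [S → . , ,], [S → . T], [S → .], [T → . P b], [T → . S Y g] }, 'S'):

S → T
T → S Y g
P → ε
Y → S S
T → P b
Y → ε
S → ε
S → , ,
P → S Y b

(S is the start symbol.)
GOTO(I, 'S') = CLOSURE({ [A → αX.β] : [A → α.Xβ] ∈ I, X = 'S' })

Items with dot before 'S', with the dot advanced:
  [P → . S Y b] → [P → S . Y b]
  [T → . S Y g] → [T → S . Y g]
Closure of the advanced items:
  [P → S . Y b] has the dot before Y: add [Y → . S S], [Y → .]
  [Y → . S S] has the dot before S: add [S → . T], [S → .], [S → . , ,]
  [S → . T] has the dot before T: add [T → . S Y g], [T → . P b]
  [T → . P b] has the dot before P: add [P → .], [P → . S Y b]

GOTO = { [P → . S Y b], [P → .], [P → S . Y b], [S → . , ,], [S → . T], [S → .], [T → . P b], [T → . S Y g], [T → S . Y g], [Y → . S S], [Y → .] }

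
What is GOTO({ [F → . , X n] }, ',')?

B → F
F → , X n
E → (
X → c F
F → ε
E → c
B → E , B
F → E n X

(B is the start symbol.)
GOTO(I, ',') = CLOSURE({ [A → αX.β] : [A → α.Xβ] ∈ I, X = ',' })

Items with dot before ',', with the dot advanced:
  [F → . , X n] → [F → , . X n]
Closure of the advanced items:
  [F → , . X n] has the dot before X: add [X → . c F]

GOTO = { [F → , . X n], [X → . c F] }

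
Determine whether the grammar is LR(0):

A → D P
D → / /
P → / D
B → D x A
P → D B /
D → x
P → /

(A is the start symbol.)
Augment with A' → A and build the canonical LR(0) collection (I0 = CLOSURE({[A' → . A]}), then GOTO on every symbol after a dot until no new states appear). It has 16 states:
  I0: { [A → . D P], [A' → . A], [D → . / /], [D → . x] }  — shift
  I1: { [D → / . /] }  — shift
  I2: { [A' → A .] }  — accept
  I3: { [A → D . P], [D → . / /], [D → . x], [P → . / D], [P → . /], [P → . D B /] }  — shift
  I4: { [D → x .] }  — reduce
  I5: { [D → . / /], [D → . x], [D → / . /], [P → / . D], [P → / .] }  — shift, reduce
  I6: { [B → . D x A], [D → . / /], [D → . x], [P → D . B /] }  — shift
  I7: { [A → D P .] }  — reduce
  I8: { [P → D B . /] }  — shift
  I9: { [B → D . x A] }  — shift
  I10: { [A → . D P], [B → D x . A], [D → . / /], [D → . x] }  — shift
  I11: { [B → D x A .] }  — reduce
  I12: { [P → D B / .] }  — reduce
  I13: { [D → / . /], [D → / / .] }  — shift, reduce
  I14: { [P → / D .] }  — reduce
  I15: { [D → / / .] }  — reduce

Conflict in state I5:
  Shift-reduce conflict between [P → / .] and [D → . / /]
So the grammar is NOT LR(0).

Answer: No. Shift-reduce conflict between [P → / .] and [D → . / /]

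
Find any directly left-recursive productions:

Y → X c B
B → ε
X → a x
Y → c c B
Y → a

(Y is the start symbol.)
Direct left recursion occurs when N → N α for some non-terminal N (the right-hand side begins with the left-hand side itself).

Y → X c B: starts with X
B → ε: starts with ε
X → a x: starts with a
Y → c c B: starts with c
Y → a: starts with a

No direct left recursion found.

Answer: No direct left recursion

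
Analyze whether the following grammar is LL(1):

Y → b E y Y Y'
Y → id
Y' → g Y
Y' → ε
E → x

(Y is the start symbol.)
A grammar is LL(1) if for each non-terminal N with multiple productions, the predict sets of those productions are pairwise disjoint, where PREDICT(N → α) = (FIRST(α) \ {ε}) ∪ (FOLLOW(N) if α ⇒* ε).

Relevant sets:
  FOLLOW(Y') = { $, 'g' }

For Y:
  PREDICT(Y → b E y Y Y') = { 'b' }
  PREDICT(Y → id) = { 'id' }
For Y':
  PREDICT(Y' → g Y) = { 'g' }
  PREDICT(Y' → ε) = { $, 'g' }
E has a single production, so nothing to check there.

Conflict found: Predict set conflict for Y': { 'g' }
The grammar is NOT LL(1).

Answer: No. Predict set conflict for Y': { 'g' }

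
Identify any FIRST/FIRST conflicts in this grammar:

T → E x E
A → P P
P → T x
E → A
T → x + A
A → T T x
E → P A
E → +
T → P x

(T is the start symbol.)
A FIRST/FIRST conflict occurs when two productions N → α and N → β for the same non-terminal have FIRST(α) ∩ FIRST(β) ≠ ∅ (with ε ∈ FIRST of a nullable right-hand side, so two nullable alternatives also conflict).

FIRST sets of the non-terminals at (or reachable through a nullable prefix from) the front of some alternative:
  FIRST(E) = { '+', 'x' }
  FIRST(P) = { '+', 'x' }
  FIRST(T) = { '+', 'x' }
  FIRST(A) = { '+', 'x' }

Productions for T:
  T → E x E: FIRST = { '+', 'x' }
  T → x + A: FIRST = { 'x' }
  T → P x: FIRST = { '+', 'x' }
Productions for A:
  A → P P: FIRST = { '+', 'x' }
  A → T T x: FIRST = { '+', 'x' }
Productions for E:
  E → A: FIRST = { '+', 'x' }
  E → P A: FIRST = { '+', 'x' }
  E → +: FIRST = { '+' }
P has only one production, so no FIRST/FIRST conflict is possible there.

Conflict for T: T → E x E and T → x + A
  Overlap: { 'x' }
Conflict for T: T → E x E and T → P x
  Overlap: { '+', 'x' }
Conflict for T: T → x + A and T → P x
  Overlap: { 'x' }
Conflict for A: A → P P and A → T T x
  Overlap: { '+', 'x' }
Conflict for E: E → A and E → P A
  Overlap: { '+', 'x' }
Conflict for E: E → A and E → +
  Overlap: { '+' }
Conflict for E: E → P A and E → +
  Overlap: { '+' }

Answer: Yes. T → E x E / T → x '+' A on { 'x' }; T → E x E / T → P x on { '+', 'x' }; T → x '+' A / T → P x on { 'x' }; A → P P / A → T T x on { '+', 'x' }; E → A / E → P A on { '+', 'x' }; E → A / E → '+' on { '+' }; E → P A / E → '+' on { '+' }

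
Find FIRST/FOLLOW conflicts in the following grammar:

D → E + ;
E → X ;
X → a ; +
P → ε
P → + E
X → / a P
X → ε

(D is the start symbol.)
No FIRST/FOLLOW conflicts.

A FIRST/FOLLOW conflict occurs when a non-terminal N has a nullable alternative N → β (β ⇒* ε) and another alternative N → α with FIRST(α) ∩ FOLLOW(N) ≠ ∅: on such a lookahead the parser cannot decide between expanding α and letting N vanish via β.

Nullable non-terminals: P, X.

P: nullable alternative(s) P → ε; FOLLOW(P) = { ';' }
  P → ε: FIRST \ {ε} = { } — this is the only nullable alternative, skip
  P → + E: FIRST \ {ε} = { '+' } — disjoint from FOLLOW(P)

X: nullable alternative(s) X → ε; FOLLOW(X) = { ';' }
  X → a ; +: FIRST \ {ε} = { 'a' } — disjoint from FOLLOW(X)
  X → / a P: FIRST \ {ε} = { '/' } — disjoint from FOLLOW(X)
  X → ε: FIRST \ {ε} = { } — this is the only nullable alternative, skip

D, E have no nullable alternative, so no FIRST/FOLLOW check is needed there.

No FIRST/FOLLOW conflicts found.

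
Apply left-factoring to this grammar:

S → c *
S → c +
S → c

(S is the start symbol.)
Left-factoring transforms A → αβ₁ | αβ₂ into A → αA' and A' → β₁ | β₂
(α is the longest common prefix among the alternatives). Repeat until
no nonterminal has two alternatives with a common prefix.

Round 1: S has alternatives sharing prefix 'c'. Introduce S': S → c S'
  Add: S' → *
  Add: S' → +
  Add: S' → ε

No remaining common prefixes — done.

Resulting grammar:
S → c S'
S' → *
S' → +
S' → ε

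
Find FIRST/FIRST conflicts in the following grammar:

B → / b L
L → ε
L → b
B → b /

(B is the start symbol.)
No FIRST/FIRST conflicts.

A FIRST/FIRST conflict occurs when two productions N → α and N → β for the same non-terminal have FIRST(α) ∩ FIRST(β) ≠ ∅ (with ε ∈ FIRST of a nullable right-hand side, so two nullable alternatives also conflict).

Productions for B:
  B → / b L: FIRST = { '/' }
  B → b /: FIRST = { 'b' }
Productions for L:
  L → ε: FIRST = { ε }
  L → b: FIRST = { 'b' }

All alternatives of each non-terminal have pairwise disjoint FIRST sets.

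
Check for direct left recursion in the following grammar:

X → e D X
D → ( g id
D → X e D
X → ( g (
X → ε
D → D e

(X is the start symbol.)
Direct left recursion occurs when N → N α for some non-terminal N (the right-hand side begins with the left-hand side itself).

X → e D X: starts with e
D → ( g id: starts with '('
D → X e D: starts with X
X → ( g (: starts with '('
X → ε: starts with ε
D → D e: LEFT RECURSIVE (starts with D)

The grammar has direct left recursion on: D.

Answer: Yes, D is left-recursive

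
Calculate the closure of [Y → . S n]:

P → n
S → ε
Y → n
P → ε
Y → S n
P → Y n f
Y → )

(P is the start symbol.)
To compute CLOSURE, for each item [A → α.Bβ] where B is a non-terminal, add [B → .γ] for all productions B → γ; repeat for the newly added items until nothing changes.

Start with: [Y → . S n]
  [Y → . S n] has the dot before S: add [S → .]
No further items can be added.

CLOSURE = { [S → .], [Y → . S n] }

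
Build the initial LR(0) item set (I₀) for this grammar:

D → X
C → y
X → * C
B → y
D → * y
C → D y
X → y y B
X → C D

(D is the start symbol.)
First, augment the grammar with D' → D
I₀ = CLOSURE({ [D' → . D] }):
  [D' → . D] has the dot before D: add [D → . X], [D → . * y]
  [D → . X] has the dot before X: add [X → . * C], [X → . y y B], [X → . C D]
  [X → . C D] has the dot before C: add [C → . y], [C → . D y]
No further items can be added.

I₀ = { [C → . D y], [C → . y], [D → . * y], [D → . X], [D' → . D], [X → . * C], [X → . C D], [X → . y y B] }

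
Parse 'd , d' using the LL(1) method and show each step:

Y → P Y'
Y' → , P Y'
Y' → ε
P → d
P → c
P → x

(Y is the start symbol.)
Stack is shown with the top on the left.

Stack     Input    Action
-------------------------
Y $       d , d $  output Y → P Y'
P Y' $    d , d $  output P → d
d Y' $    d , d $  match 'd'
Y' $      , d $    output Y' → , P Y'
, P Y' $  , d $    match ','
P Y' $    d $      output P → d
d Y' $    d $      match 'd'
Y' $      $        output Y' → ε
$         $        accept

The string is accepted.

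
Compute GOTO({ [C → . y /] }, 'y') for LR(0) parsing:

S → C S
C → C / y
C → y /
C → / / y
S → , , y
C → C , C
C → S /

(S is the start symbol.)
{ [C → y . /] }

GOTO(I, 'y') = CLOSURE({ [A → αX.β] : [A → α.Xβ] ∈ I, X = 'y' })

Items with dot before 'y', with the dot advanced:
  [C → . y /] → [C → y . /]
Closure adds nothing (no advanced item has the dot before a non-terminal).

GOTO = { [C → y . /] }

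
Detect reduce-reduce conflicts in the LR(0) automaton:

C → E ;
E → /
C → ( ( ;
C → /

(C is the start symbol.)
Yes — I2: [C → / .] vs [E → / .]

A reduce-reduce conflict occurs when an LR(0) state has two complete items [A → α .] and [B → β .] — both call for a reduction, and with no lookahead the parser cannot choose between them.

Augment with C' → C and build the canonical LR(0) collection (I0 = CLOSURE({[C' → . C]}), then GOTO on every symbol after a dot until no new states appear). It has 8 states:
  I0: { [C → . ( ( ;], [C → . /], [C → . E ;], [C' → . C], [E → . /] }  — shift
  I1: { [C → ( . ( ;] }  — shift
  I2: { [C → / .], [E → / .] }  — 2 reduces
  I3: { [C' → C .] }  — accept
  I4: { [C → E . ;] }  — shift
  I5: { [C → E ; .] }  — reduce
  I6: { [C → ( ( . ;] }  — shift
  I7: { [C → ( ( ; .] }  — reduce

I2 contains complete items [C → / .], [E → / .] — reduce-reduce conflict.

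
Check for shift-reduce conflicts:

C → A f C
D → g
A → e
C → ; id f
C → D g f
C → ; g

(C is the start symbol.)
A shift-reduce conflict occurs when an LR(0) state has both:
  - a complete (reduce) item [A → α .] (dot at the end), and
  - a shift item [B → β . c γ] (dot before a terminal).

Augment with C' → C and build the canonical LR(0) collection (I0 = CLOSURE({[C' → . C]}), then GOTO on every symbol after a dot until no new states appear). It has 14 states:
  I0: { [A → . e], [C → . ; g], [C → . ; id f], [C → . A f C], [C → . D g f], [C' → . C], [D → . g] }  — shift
  I1: { [C → ; . g], [C → ; . id f] }  — shift
  I2: { [C → A . f C] }  — shift
  I3: { [C' → C .] }  — accept
  I4: { [C → D . g f] }  — shift
  I5: { [A → e .] }  — reduce
  I6: { [D → g .] }  — reduce
  I7: { [C → D g . f] }  — shift
  I8: { [C → D g f .] }  — reduce
  I9: { [A → . e], [C → . ; g], [C → . ; id f], [C → . A f C], [C → . D g f], [C → A f . C], [D → . g] }  — shift
  I10: { [C → A f C .] }  — reduce
  I11: { [C → ; g .] }  — reduce
  I12: { [C → ; id . f] }  — shift
  I13: { [C → ; id f .] }  — reduce

No state contains both a complete item and a shift item.

Answer: No shift-reduce conflicts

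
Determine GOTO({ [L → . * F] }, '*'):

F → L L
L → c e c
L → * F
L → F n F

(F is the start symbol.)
{ [F → . L L], [L → * . F], [L → . * F], [L → . F n F], [L → . c e c] }

GOTO(I, '*') = CLOSURE({ [A → αX.β] : [A → α.Xβ] ∈ I, X = '*' })

Items with dot before '*', with the dot advanced:
  [L → . * F] → [L → * . F]
Closure of the advanced items:
  [L → * . F] has the dot before F: add [F → . L L]
  [F → . L L] has the dot before L: add [L → . c e c], [L → . * F], [L → . F n F]

GOTO = { [F → . L L], [L → * . F], [L → . * F], [L → . F n F], [L → . c e c] }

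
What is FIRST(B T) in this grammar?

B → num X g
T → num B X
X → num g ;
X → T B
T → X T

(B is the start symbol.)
FIRST sets of the non-terminals involved (from the grammar, by fixed-point iteration):
  FIRST(B) = { 'num' }

To compute FIRST(B T), process the symbols left to right:
Symbol B is a non-terminal. Add FIRST(B) \ {ε} = { 'num' }
B is not nullable (ε ∉ FIRST(B)), so stop here.
FIRST(B T) = { 'num' }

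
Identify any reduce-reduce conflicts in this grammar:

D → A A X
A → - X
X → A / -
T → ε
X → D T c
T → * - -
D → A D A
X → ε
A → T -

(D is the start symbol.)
Yes — I2: [T → .] vs [X → .]; I7: [T → .] vs [X → .]; I10: [T → .] vs [X → .]

Augment with D' → D and build the canonical LR(0) collection (I0 = CLOSURE({[D' → . D]}), then GOTO on every symbol after a dot until no new states appear). It has 23 states:
  I0: { [A → . - X], [A → . T -], [D → . A A X], [D → . A D A], [D' → . D], [T → . * - -], [T → .] }  — shift, reduce
  I1: { [T → * . - -] }  — shift
  I2: { [A → - . X], [A → . - X], [A → . T -], [D → . A A X], [D → . A D A], [T → . * - -], [T → .], [X → . A / -], [X → . D T c], [X → .] }  — shift, 2 reduces
  I3: { [A → . - X], [A → . T -], [D → . A A X], [D → . A D A], [D → A . A X], [D → A . D A], [T → . * - -], [T → .] }  — shift, reduce
  I4: { [D' → D .] }  — accept
  I5: { [A → T . -] }  — shift
  I6: { [A → T - .] }  — reduce
  I7: { [A → . - X], [A → . T -], [D → . A A X], [D → . A D A], [D → A . A X], [D → A . D A], [D → A A . X], [T → . * - -], [T → .], [X → . A / -], [X → . D T c], [X → .] }  — shift, 2 reduces
  I8: { [A → . - X], [A → . T -], [D → A D . A], [T → . * - -], [T → .] }  — shift, reduce
  I9: { [D → A D A .] }  — reduce
  I10: { [A → . - X], [A → . T -], [D → . A A X], [D → . A D A], [D → A . A X], [D → A . D A], [D → A A . X], [T → . * - -], [T → .], [X → . A / -], [X → . D T c], [X → .], [X → A . / -] }  — shift, 2 reduces
  I11: { [A → . - X], [A → . T -], [D → A D . A], [T → . * - -], [T → .], [X → D . T c] }  — shift, reduce
  I12: { [D → A A X .] }  — reduce
  I13: { [A → T . -], [X → D T . c] }  — shift
  I14: { [X → D T c .] }  — reduce
  I15: { [X → A / . -] }  — shift
  I16: { [X → A / - .] }  — reduce
  I17: { [A → . - X], [A → . T -], [D → . A A X], [D → . A D A], [D → A . A X], [D → A . D A], [T → . * - -], [T → .], [X → A . / -] }  — shift, reduce
  I18: { [T → . * - -], [T → .], [X → D . T c] }  — shift, reduce
  I19: { [A → - X .] }  — reduce
  I20: { [X → D T . c] }  — shift
  I21: { [T → * - . -] }  — shift
  I22: { [T → * - - .] }  — reduce

I2 contains complete items [T → .], [X → .] — reduce-reduce conflict.
I7 contains complete items [T → .], [X → .] — reduce-reduce conflict.
I10 contains complete items [T → .], [X → .] — reduce-reduce conflict.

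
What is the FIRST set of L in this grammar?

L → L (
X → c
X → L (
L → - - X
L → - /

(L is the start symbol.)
From L → L (:
  - L is the symbol being defined: contributes nothing new
    L is not nullable, so stop
From L → - - X:
  - '-' is a terminal: add '-' and stop
From L → - /:
  - '-' is a terminal: add '-' and stop

Collecting: FIRST(L) = { '-' }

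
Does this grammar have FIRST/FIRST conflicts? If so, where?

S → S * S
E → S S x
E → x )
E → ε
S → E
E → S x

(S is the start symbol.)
FIRST sets of the non-terminals at (or reachable through a nullable prefix from) the front of some alternative:
  FIRST(S) = { '*', 'x', ε }
  FIRST(E) = { '*', 'x', ε }

Productions for S:
  S → S * S: FIRST = { '*', 'x' }
  S → E: FIRST = { '*', 'x', ε }
Productions for E:
  E → S S x: FIRST = { '*', 'x' }
  E → x ): FIRST = { 'x' }
  E → ε: FIRST = { ε }
  E → S x: FIRST = { '*', 'x' }

Conflict for S: S → S * S and S → E
  Overlap: { '*', 'x' }
Conflict for E: E → S S x and E → x )
  Overlap: { 'x' }
Conflict for E: E → S S x and E → S x
  Overlap: { '*', 'x' }
Conflict for E: E → x ) and E → S x
  Overlap: { 'x' }

Answer: Yes. S → S '*' S / S → E on { '*', 'x' }; E → S S x / E → x ')' on { 'x' }; E → S S x / E → S x on { '*', 'x' }; E → x ')' / E → S x on { 'x' }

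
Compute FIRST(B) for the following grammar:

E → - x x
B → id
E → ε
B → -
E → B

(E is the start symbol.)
From B → id:
  - id is a terminal: add 'id' and stop
From B → -:
  - '-' is a terminal: add '-' and stop

Collecting: FIRST(B) = { '-', 'id' }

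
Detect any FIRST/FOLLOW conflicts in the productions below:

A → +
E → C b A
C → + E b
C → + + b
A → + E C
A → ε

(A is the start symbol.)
Yes. A → '+' with FOLLOW(A) on { '+' }; A → '+' E C with FOLLOW(A) on { '+' }

Nullable non-terminals: A.

A: nullable alternative(s) A → ε; FOLLOW(A) = { $, '+', 'b' }
  A → +: FIRST \ {ε} = { '+' } — overlaps FOLLOW(A) on { '+' }: CONFLICT
  A → + E C: FIRST \ {ε} = { '+' } — overlaps FOLLOW(A) on { '+' }: CONFLICT
  A → ε: FIRST \ {ε} = { } — this is the only nullable alternative, skip

C, E have no nullable alternative, so no FIRST/FOLLOW check is needed there.

So the grammar has 2 FIRST/FOLLOW conflicts (marked CONFLICT above).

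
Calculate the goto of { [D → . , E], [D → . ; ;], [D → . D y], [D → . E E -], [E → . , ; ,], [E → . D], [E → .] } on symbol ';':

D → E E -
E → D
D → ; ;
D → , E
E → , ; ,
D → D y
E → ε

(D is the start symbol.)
{ [D → ; . ;] }

GOTO(I, ';') = CLOSURE({ [A → αX.β] : [A → α.Xβ] ∈ I, X = ';' })

Items with dot before ';', with the dot advanced:
  [D → . ; ;] → [D → ; . ;]
Closure adds nothing (no advanced item has the dot before a non-terminal).

GOTO = { [D → ; . ;] }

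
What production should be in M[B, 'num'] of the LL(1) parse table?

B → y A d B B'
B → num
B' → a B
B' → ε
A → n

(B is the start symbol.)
To find M[B, 'num'], we find productions for B where 'num' is in the predict set (PREDICT(N → α) = (FIRST(α) \ {ε}) ∪ (FOLLOW(N) if α ⇒* ε)).

B → y A d B B': PREDICT = { 'y' }
B → num: PREDICT = { 'num' }
  'num' is in predict set, so this production goes in M[B, 'num']

M[B, 'num'] = B → num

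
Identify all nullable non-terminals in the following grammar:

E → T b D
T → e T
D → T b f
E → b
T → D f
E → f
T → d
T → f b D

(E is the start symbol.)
There are no ε-productions, so no non-terminal can derive ε.
No non-terminals are nullable.

Answer: None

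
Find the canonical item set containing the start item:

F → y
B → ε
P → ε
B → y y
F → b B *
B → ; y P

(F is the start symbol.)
First, augment the grammar with F' → F
I₀ = CLOSURE({ [F' → . F] }):
  [F' → . F] has the dot before F: add [F → . y], [F → . b B *]
No further items can be added.

I₀ = { [F → . b B *], [F → . y], [F' → . F] }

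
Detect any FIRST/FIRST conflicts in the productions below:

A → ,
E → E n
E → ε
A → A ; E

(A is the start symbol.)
A FIRST/FIRST conflict occurs when two productions N → α and N → β for the same non-terminal have FIRST(α) ∩ FIRST(β) ≠ ∅ (with ε ∈ FIRST of a nullable right-hand side, so two nullable alternatives also conflict).

FIRST sets of the non-terminals at (or reachable through a nullable prefix from) the front of some alternative:
  FIRST(A) = { ',' }
  FIRST(E) = { 'n', ε }

Productions for A:
  A → ,: FIRST = { ',' }
  A → A ; E: FIRST = { ',' }
Productions for E:
  E → E n: FIRST = { 'n' }
  E → ε: FIRST = { ε }

Conflict for A: A → , and A → A ; E
  Overlap: { ',' }

Answer: Yes. A → ',' / A → A ';' E on { ',' }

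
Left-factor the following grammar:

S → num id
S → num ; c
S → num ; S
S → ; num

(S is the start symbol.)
Left-factoring transforms A → αβ₁ | αβ₂ into A → αA' and A' → β₁ | β₂
(α is the longest common prefix among the alternatives). Repeat until
no nonterminal has two alternatives with a common prefix.

Round 1: S has alternatives sharing prefix 'num'. Introduce S': S → num S'
  Add: S' → id
  Add: S' → ; c
  Add: S' → ; S

Round 2: S' has alternatives sharing prefix ';'. Introduce S'': S' → ; S''
  Add: S'' → c
  Add: S'' → S

No remaining common prefixes — done.

Resulting grammar:
S → num S'
S' → id
S' → ; S''
S'' → c
S'' → S
S → ; num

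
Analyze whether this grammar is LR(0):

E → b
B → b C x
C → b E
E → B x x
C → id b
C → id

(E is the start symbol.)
A grammar is LR(0) if no state in the canonical LR(0) collection has:
  - both a shift item (dot before a terminal) and a complete item (shift-reduce conflict), or
  - two or more complete items (reduce-reduce conflict; the accept item [E' → E .] counts as a complete item here).

Augment with E' → E and build the canonical LR(0) collection (I0 = CLOSURE({[E' → . E]}), then GOTO on every symbol after a dot until no new states appear). It has 12 states:
  I0: { [B → . b C x], [E → . B x x], [E → . b], [E' → . E] }  — shift
  I1: { [E → B . x x] }  — shift
  I2: { [E' → E .] }  — accept
  I3: { [B → b . C x], [C → . b E], [C → . id b], [C → . id], [E → b .] }  — shift, reduce
  I4: { [B → b C . x] }  — shift
  I5: { [B → . b C x], [C → b . E], [E → . B x x], [E → . b] }  — shift
  I6: { [C → id . b], [C → id .] }  — shift, reduce
  I7: { [C → id b .] }  — reduce
  I8: { [C → b E .] }  — reduce
  I9: { [B → b C x .] }  — reduce
  I10: { [E → B x . x] }  — shift
  I11: { [E → B x x .] }  — reduce

Conflict in state I3:
  Shift-reduce conflict between [E → b .] and [C → . b E]
So the grammar is NOT LR(0).

Answer: No. Shift-reduce conflict between [E → b .] and [C → . b E]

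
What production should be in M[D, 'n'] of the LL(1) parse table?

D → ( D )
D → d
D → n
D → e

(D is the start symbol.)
To find M[D, 'n'], we find productions for D where 'n' is in the predict set (PREDICT(N → α) = (FIRST(α) \ {ε}) ∪ (FOLLOW(N) if α ⇒* ε)).

D → ( D ): PREDICT = { '(' }
D → d: PREDICT = { 'd' }
D → n: PREDICT = { 'n' }
  'n' is in predict set, so this production goes in M[D, 'n']
D → e: PREDICT = { 'e' }

M[D, 'n'] = D → n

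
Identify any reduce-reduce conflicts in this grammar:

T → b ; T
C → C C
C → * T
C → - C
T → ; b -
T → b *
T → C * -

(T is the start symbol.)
A reduce-reduce conflict occurs when an LR(0) state has two complete items [A → α .] and [B → β .] — both call for a reduction, and with no lookahead the parser cannot choose between them.

Augment with T' → T and build the canonical LR(0) collection (I0 = CLOSURE({[T' → . T]}), then GOTO on every symbol after a dot until no new states appear). It has 17 states:
  I0: { [C → . * T], [C → . - C], [C → . C C], [T → . ; b -], [T → . C * -], [T → . b *], [T → . b ; T], [T' → . T] }  — shift
  I1: { [C → * . T], [C → . * T], [C → . - C], [C → . C C], [T → . ; b -], [T → . C * -], [T → . b *], [T → . b ; T] }  — shift
  I2: { [C → - . C], [C → . * T], [C → . - C], [C → . C C] }  — shift
  I3: { [T → ; . b -] }  — shift
  I4: { [C → . * T], [C → . - C], [C → . C C], [C → C . C], [T → C . * -] }  — shift
  I5: { [T' → T .] }  — accept
  I6: { [T → b . *], [T → b . ; T] }  — shift
  I7: { [T → b * .] }  — reduce
  I8: { [C → . * T], [C → . - C], [C → . C C], [T → . ; b -], [T → . C * -], [T → . b *], [T → . b ; T], [T → b ; . T] }  — shift
  I9: { [T → b ; T .] }  — reduce
  I10: { [C → * . T], [C → . * T], [C → . - C], [C → . C C], [T → . ; b -], [T → . C * -], [T → . b *], [T → . b ; T], [T → C * . -] }  — shift
  I11: { [C → . * T], [C → . - C], [C → . C C], [C → C . C], [C → C C .] }  — shift, reduce
  I12: { [C → - . C], [C → . * T], [C → . - C], [C → . C C], [T → C * - .] }  — shift, reduce
  I13: { [C → * T .] }  — reduce
  I14: { [C → - C .], [C → . * T], [C → . - C], [C → . C C], [C → C . C] }  — shift, reduce
  I15: { [T → ; b . -] }  — shift
  I16: { [T → ; b - .] }  — reduce

No state contains more than one complete item.

Answer: No reduce-reduce conflicts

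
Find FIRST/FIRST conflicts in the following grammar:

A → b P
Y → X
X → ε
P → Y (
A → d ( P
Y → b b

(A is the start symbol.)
No FIRST/FIRST conflicts.

FIRST sets of the non-terminals at (or reachable through a nullable prefix from) the front of some alternative:
  FIRST(X) = { ε }

Productions for A:
  A → b P: FIRST = { 'b' }
  A → d ( P: FIRST = { 'd' }
Productions for Y:
  Y → X: FIRST = { ε }
  Y → b b: FIRST = { 'b' }
X, P have only one production, so no FIRST/FIRST conflict is possible there.

All alternatives of each non-terminal have pairwise disjoint FIRST sets.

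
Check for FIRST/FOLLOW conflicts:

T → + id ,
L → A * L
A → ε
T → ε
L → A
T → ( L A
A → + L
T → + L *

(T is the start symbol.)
Yes. L → A '*' L with FOLLOW(L) on { '*', '+' }; A → '+' L with FOLLOW(A) on { '+' }

Nullable non-terminals: A, L, T.
FIRST sets used below: FIRST(A) = { '+', ε }

A: nullable alternative(s) A → ε; FOLLOW(A) = { $, '*', '+' }
  A → ε: FIRST \ {ε} = { } — this is the only nullable alternative, skip
  A → + L: FIRST \ {ε} = { '+' } — overlaps FOLLOW(A) on { '+' }: CONFLICT

L: nullable alternative(s) L → A; FOLLOW(L) = { $, '*', '+' }
  L → A * L: FIRST \ {ε} = { '*', '+' } — overlaps FOLLOW(L) on { '*', '+' }: CONFLICT
  L → A: FIRST \ {ε} = { '+' } — this is the only nullable alternative, skip

T: nullable alternative(s) T → ε; FOLLOW(T) = { $ }
  T → + id ,: FIRST \ {ε} = { '+' } — disjoint from FOLLOW(T)
  T → ε: FIRST \ {ε} = { } — this is the only nullable alternative, skip
  T → ( L A: FIRST \ {ε} = { '(' } — disjoint from FOLLOW(T)
  T → + L *: FIRST \ {ε} = { '+' } — disjoint from FOLLOW(T)

So the grammar has 2 FIRST/FOLLOW conflicts (marked CONFLICT above).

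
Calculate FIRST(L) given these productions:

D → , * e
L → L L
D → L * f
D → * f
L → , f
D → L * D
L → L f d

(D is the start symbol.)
{ ',' }

To compute FIRST(L), examine every production with L on the left-hand side, reading each right-hand side left to right until a non-nullable symbol is reached.

From L → L L:
  - L is the symbol being defined: contributes nothing new
    L is not nullable, so stop
From L → , f:
  - ',' is a terminal: add ',' and stop
From L → L f d:
  - L is the symbol being defined: contributes nothing new
    L is not nullable, so stop

Collecting: FIRST(L) = { ',' }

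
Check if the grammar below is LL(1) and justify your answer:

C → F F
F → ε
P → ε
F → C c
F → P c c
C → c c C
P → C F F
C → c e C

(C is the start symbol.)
No. Predict set conflict for C: { 'c' }

Relevant sets:
  FIRST(F) = { 'c', ε }
  FIRST(C) = { 'c', ε }
  FIRST(P) = { 'c', ε }
  FOLLOW(C) = { $, 'c' }
  FOLLOW(F) = { $, 'c' }
  FOLLOW(P) = { 'c' }

For C:
  PREDICT(C → F F) = { $, 'c' }
  PREDICT(C → c c C) = { 'c' }
  PREDICT(C → c e C) = { 'c' }
For F:
  PREDICT(F → ε) = { $, 'c' }
  PREDICT(F → C c) = { 'c' }
  PREDICT(F → P c c) = { 'c' }
For P:
  PREDICT(P → ε) = { 'c' }
  PREDICT(P → C F F) = { 'c' }

Conflict found: Predict set conflict for C: { 'c' }
The grammar is NOT LL(1).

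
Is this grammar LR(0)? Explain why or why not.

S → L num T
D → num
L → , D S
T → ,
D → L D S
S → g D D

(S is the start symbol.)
A grammar is LR(0) if no state in the canonical LR(0) collection has:
  - both a shift item (dot before a terminal) and a complete item (shift-reduce conflict), or
  - two or more complete items (reduce-reduce conflict; the accept item [S' → S .] counts as a complete item here).

Augment with S' → S and build the canonical LR(0) collection (I0 = CLOSURE({[S' → . S]}), then GOTO on every symbol after a dot until no new states appear). It has 16 states:
  I0: { [L → . , D S], [S → . L num T], [S → . g D D], [S' → . S] }  — shift
  I1: { [D → . L D S], [D → . num], [L → , . D S], [L → . , D S] }  — shift
  I2: { [S → L . num T] }  — shift
  I3: { [S' → S .] }  — accept
  I4: { [D → . L D S], [D → . num], [L → . , D S], [S → g . D D] }  — shift
  I5: { [D → . L D S], [D → . num], [L → . , D S], [S → g D . D] }  — shift
  I6: { [D → . L D S], [D → . num], [D → L . D S], [L → . , D S] }  — shift
  I7: { [D → num .] }  — reduce
  I8: { [D → L D . S], [L → . , D S], [S → . L num T], [S → . g D D] }  — shift
  I9: { [D → L D S .] }  — reduce
  I10: { [S → g D D .] }  — reduce
  I11: { [S → L num . T], [T → . ,] }  — shift
  I12: { [T → , .] }  — reduce
  I13: { [S → L num T .] }  — reduce
  I14: { [L → , D . S], [L → . , D S], [S → . L num T], [S → . g D D] }  — shift
  I15: { [L → , D S .] }  — reduce

Every state is either a pure shift/goto state or contains exactly one complete item and nothing to shift — no conflicts. The grammar is LR(0).

Answer: Yes, the grammar is LR(0)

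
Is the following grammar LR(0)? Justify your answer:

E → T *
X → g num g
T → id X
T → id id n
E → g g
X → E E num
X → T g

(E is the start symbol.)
Yes, the grammar is LR(0)

A grammar is LR(0) if no state in the canonical LR(0) collection has:
  - both a shift item (dot before a terminal) and a complete item (shift-reduce conflict), or
  - two or more complete items (reduce-reduce conflict; the accept item [E' → E .] counts as a complete item here).

Augment with E' → E and build the canonical LR(0) collection (I0 = CLOSURE({[E' → . E]}), then GOTO on every symbol after a dot until no new states appear). It has 18 states:
  I0: { [E → . T *], [E → . g g], [E' → . E], [T → . id X], [T → . id id n] }  — shift
  I1: { [E' → E .] }  — accept
  I2: { [E → T . *] }  — shift
  I3: { [E → g . g] }  — shift
  I4: { [E → . T *], [E → . g g], [T → . id X], [T → . id id n], [T → id . X], [T → id . id n], [X → . E E num], [X → . T g], [X → . g num g] }  — shift
  I5: { [E → . T *], [E → . g g], [T → . id X], [T → . id id n], [X → E . E num] }  — shift
  I6: { [E → T . *], [X → T . g] }  — shift
  I7: { [T → id X .] }  — reduce
  I8: { [E → g . g], [X → g . num g] }  — shift
  I9: { [E → . T *], [E → . g g], [T → . id X], [T → . id id n], [T → id . X], [T → id . id n], [T → id id . n], [X → . E E num], [X → . T g], [X → . g num g] }  — shift
  I10: { [T → id id n .] }  — reduce
  I11: { [E → g g .] }  — reduce
  I12: { [X → g num . g] }  — shift
  I13: { [X → g num g .] }  — reduce
  I14: { [E → T * .] }  — reduce
  I15: { [X → T g .] }  — reduce
  I16: { [X → E E . num] }  — shift
  I17: { [X → E E num .] }  — reduce

Every state is either a pure shift/goto state or contains exactly one complete item and nothing to shift — no conflicts. The grammar is LR(0).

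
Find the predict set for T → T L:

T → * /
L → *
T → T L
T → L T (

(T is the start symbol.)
{ '*' }

PREDICT(T → T L) = (FIRST(RHS) \ {ε}) ∪ (FOLLOW(T) if ε ∈ FIRST(RHS), i.e. RHS ⇒* ε)
FIRST(T) = { '*' }
FIRST(T L) = { '*' }
ε ∉ FIRST(T L), so FOLLOW(T) is not added.
PREDICT(T → T L) = { '*' }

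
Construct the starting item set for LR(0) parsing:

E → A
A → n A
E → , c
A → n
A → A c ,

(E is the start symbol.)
First, augment the grammar with E' → E
I₀ = CLOSURE({ [E' → . E] }):
  [E' → . E] has the dot before E: add [E → . A], [E → . , c]
  [E → . A] has the dot before A: add [A → . n A], [A → . n], [A → . A c ,]
No further items can be added.

I₀ = { [A → . A c ,], [A → . n A], [A → . n], [E → . , c], [E → . A], [E' → . E] }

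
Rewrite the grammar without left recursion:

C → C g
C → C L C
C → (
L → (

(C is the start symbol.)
C is directly left-recursive. The standard transformation for
  A → A α₁ | ... | A α_m | β₁ | ... | β_n
is
  A  → β₁ A' | ... | β_n A'
  A' → α₁ A' | ... | α_m A' | ε

C → ( becomes C → ( C'
C → C g becomes C' → g C'
C → C L C becomes C' → L C C'
Add C' → ε

Productions for other non-terminals are unchanged:
  L → (

Resulting grammar:
C → ( C'
C' → g C'
C' → L C C'
C' → ε
L → (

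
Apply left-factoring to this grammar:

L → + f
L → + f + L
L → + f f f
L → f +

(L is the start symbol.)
L → + f L'
L' → ε
L' → + L
L' → f f
L → f +

Left-factoring transforms A → αβ₁ | αβ₂ into A → αA' and A' → β₁ | β₂
(α is the longest common prefix among the alternatives). Repeat until
no nonterminal has two alternatives with a common prefix.

Round 1: L has alternatives sharing prefix '+ f'. Introduce L': L → + f L'
  Add: L' → ε
  Add: L' → + L
  Add: L' → f f

No remaining common prefixes — done.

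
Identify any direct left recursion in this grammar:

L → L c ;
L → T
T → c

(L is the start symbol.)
L → L c ;: LEFT RECURSIVE (starts with L)
L → T: starts with T
T → c: starts with c

The grammar has direct left recursion on: L.

Answer: Yes, L is left-recursive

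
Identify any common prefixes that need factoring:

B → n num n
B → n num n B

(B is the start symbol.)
Yes, B has productions with common prefix 'n num n'

Left-factoring is needed when two productions for the same non-terminal
share a common prefix on the right-hand side.

Productions for B:
  B → n num n
  B → n num n B

Found common prefix 'n num n' in productions for B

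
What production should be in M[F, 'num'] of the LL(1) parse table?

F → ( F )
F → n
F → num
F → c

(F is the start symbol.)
To find M[F, 'num'], we find productions for F where 'num' is in the predict set (PREDICT(N → α) = (FIRST(α) \ {ε}) ∪ (FOLLOW(N) if α ⇒* ε)).

F → ( F ): PREDICT = { '(' }
F → n: PREDICT = { 'n' }
F → num: PREDICT = { 'num' }
  'num' is in predict set, so this production goes in M[F, 'num']
F → c: PREDICT = { 'c' }

M[F, 'num'] = F → num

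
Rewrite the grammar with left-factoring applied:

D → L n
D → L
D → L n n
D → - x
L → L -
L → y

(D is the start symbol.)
D → L D'
D' → n D''
D'' → ε
D'' → n
D' → ε
D → - x
L → L -
L → y

Left-factoring transforms A → αβ₁ | αβ₂ into A → αA' and A' → β₁ | β₂
(α is the longest common prefix among the alternatives). Repeat until
no nonterminal has two alternatives with a common prefix.

Round 1: D has alternatives sharing prefix 'L'. Introduce D': D → L D'
  Add: D' → n
  Add: D' → ε
  Add: D' → n n

Round 2: D' has alternatives sharing prefix 'n'. Introduce D'': D' → n D''
  Add: D'' → ε
  Add: D'' → n

No remaining common prefixes — done.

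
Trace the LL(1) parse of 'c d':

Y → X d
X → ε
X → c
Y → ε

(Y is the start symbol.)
LL(1) parsing maintains a stack (initially the start symbol over $) and the input. At each step: if the stack top is a terminal, match it against the current input token; if it is a non-terminal N, replace it with the RHS of M[N, lookahead] (the unique production whose predict set contains the lookahead).

Stack is shown with the top on the left.

Stack  Input  Action
--------------------
Y $    c d $  output Y → X d
X d $  c d $  output X → c
c d $  c d $  match 'c'
d $    d $    match 'd'
$      $      accept

The string is accepted.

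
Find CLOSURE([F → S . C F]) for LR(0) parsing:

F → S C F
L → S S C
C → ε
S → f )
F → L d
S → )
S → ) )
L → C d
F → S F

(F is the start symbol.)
To compute CLOSURE, for each item [A → α.Bβ] where B is a non-terminal, add [B → .γ] for all productions B → γ; repeat for the newly added items until nothing changes.

Start with: [F → S . C F]
  [F → S . C F] has the dot before C: add [C → .]
No further items can be added.

CLOSURE = { [C → .], [F → S . C F] }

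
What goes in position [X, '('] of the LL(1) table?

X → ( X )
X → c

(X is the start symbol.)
To find M[X, '('], we find productions for X where '(' is in the predict set (PREDICT(N → α) = (FIRST(α) \ {ε}) ∪ (FOLLOW(N) if α ⇒* ε)).

X → ( X ): PREDICT = { '(' }
  '(' is in predict set, so this production goes in M[X, '(']
X → c: PREDICT = { 'c' }

M[X, '('] = X → ( X )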